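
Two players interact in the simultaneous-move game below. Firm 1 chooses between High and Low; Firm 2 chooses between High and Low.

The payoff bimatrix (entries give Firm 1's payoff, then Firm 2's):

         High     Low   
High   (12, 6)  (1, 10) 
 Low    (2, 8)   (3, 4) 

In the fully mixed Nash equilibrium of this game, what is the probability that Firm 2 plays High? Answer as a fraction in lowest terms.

Let y be the probability that Firm 2 plays High. In a completely mixed equilibrium, Firm 1 must be indifferent between High and Low.
Firm 1's expected payoff from High is 12y + (1−y); from Low it is 2y + 3(1−y).
Setting these equal: 11y + 1 = −y + 3, so y = 1/6.

1/6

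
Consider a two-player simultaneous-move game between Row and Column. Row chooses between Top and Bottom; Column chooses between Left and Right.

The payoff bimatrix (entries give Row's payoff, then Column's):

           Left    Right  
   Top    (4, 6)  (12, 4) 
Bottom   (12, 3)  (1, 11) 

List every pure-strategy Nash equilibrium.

none

(Top, Left): Row prefers Bottom (12 > 4) — not an equilibrium.
(Top, Right): Column prefers Left (6 > 4) — not an equilibrium.
(Bottom, Left): Column prefers Right (11 > 3) — not an equilibrium.
(Bottom, Right): Row prefers Top (12 > 1) — not an equilibrium.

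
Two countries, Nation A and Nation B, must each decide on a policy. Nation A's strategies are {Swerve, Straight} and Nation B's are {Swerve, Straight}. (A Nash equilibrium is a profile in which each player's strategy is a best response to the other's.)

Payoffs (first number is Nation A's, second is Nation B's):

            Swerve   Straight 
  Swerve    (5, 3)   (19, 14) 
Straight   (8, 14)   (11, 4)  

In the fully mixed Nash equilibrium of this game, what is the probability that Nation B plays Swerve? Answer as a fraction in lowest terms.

8/11

Let q be the probability that Nation B plays Swerve. In a completely mixed equilibrium, Nation A must be indifferent between Swerve and Straight.
Nation A's expected payoff from Swerve is 5q + 19(1−q); from Straight it is 8q + 11(1−q).
Setting these equal: −14q + 19 = −3q + 11, so q = 8/11.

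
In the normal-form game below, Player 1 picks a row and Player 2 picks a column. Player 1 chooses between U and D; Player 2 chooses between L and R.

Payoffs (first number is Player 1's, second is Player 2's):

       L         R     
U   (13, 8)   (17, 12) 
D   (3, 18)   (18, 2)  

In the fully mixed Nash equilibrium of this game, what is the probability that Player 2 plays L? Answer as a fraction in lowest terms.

1/11

Let q be the probability that Player 2 plays L. In a completely mixed equilibrium, Player 1 must be indifferent between U and D.
Player 1's expected payoff from U is 13q + 17(1−q); from D it is 3q + 18(1−q).
Setting these equal: −4q + 17 = −15q + 18, so q = 1/11.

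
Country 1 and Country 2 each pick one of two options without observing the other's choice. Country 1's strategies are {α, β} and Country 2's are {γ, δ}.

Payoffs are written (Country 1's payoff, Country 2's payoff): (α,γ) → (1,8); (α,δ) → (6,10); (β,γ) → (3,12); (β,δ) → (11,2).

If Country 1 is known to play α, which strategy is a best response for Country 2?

Against α, Country 2 earns 8 from γ and 10 from δ.
So δ is the best response.

δ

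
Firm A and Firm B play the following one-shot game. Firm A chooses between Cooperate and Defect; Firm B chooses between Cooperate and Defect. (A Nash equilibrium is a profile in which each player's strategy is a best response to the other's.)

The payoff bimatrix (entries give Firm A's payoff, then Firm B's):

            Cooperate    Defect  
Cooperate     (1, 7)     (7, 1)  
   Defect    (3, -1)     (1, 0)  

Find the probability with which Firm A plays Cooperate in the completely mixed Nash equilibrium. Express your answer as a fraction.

1/7

Let p be the probability that Firm A plays Cooperate. In a completely mixed equilibrium, Firm B must be indifferent between Cooperate and Defect.
Firm B's expected payoff from Cooperate is 7p − (1−p); from Defect it is p.
Setting these equal: 8p − 1 = p, so p = 1/7.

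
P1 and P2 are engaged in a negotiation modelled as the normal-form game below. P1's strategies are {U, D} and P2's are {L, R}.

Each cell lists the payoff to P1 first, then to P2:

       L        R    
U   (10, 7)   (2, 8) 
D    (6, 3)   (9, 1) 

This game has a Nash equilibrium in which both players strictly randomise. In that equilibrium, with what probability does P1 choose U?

2/3

Let p be the probability that P1 plays U. In a completely mixed equilibrium, P2 must be indifferent between L and R.
P2's expected payoff from L is 7p + 3(1−p); from R it is 8p + (1−p).
Setting these equal: 4p + 3 = 7p + 1, so p = 2/3.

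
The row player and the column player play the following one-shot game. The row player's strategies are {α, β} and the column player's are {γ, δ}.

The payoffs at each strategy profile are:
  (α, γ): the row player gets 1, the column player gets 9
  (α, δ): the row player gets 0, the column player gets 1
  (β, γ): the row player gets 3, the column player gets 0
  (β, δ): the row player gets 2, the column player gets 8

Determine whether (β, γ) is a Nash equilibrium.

No

At (β, γ), the row player earns 3; switching to α would give 1, so the row player has no profitable deviation.
The column player earns 0; switching to δ would give 8, so the column player would deviate.
Since at least one player can profitably deviate, this is not a Nash equilibrium.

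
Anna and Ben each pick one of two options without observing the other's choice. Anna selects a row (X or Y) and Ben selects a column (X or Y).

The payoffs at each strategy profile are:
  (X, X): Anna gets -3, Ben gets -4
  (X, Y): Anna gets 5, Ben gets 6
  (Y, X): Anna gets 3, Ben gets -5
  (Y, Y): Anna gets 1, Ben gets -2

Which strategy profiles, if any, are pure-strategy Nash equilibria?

(X, X): Anna prefers Y (3 > -3); Ben prefers Y (6 > -4) — not an equilibrium.
(X, Y): Anna gets 5 ≥ 1 from Y, and Ben gets 6 ≥ -4 from X — Nash equilibrium.
(Y, X): Ben prefers Y (-2 > -5) — not an equilibrium.
(Y, Y): Anna prefers X (5 > 1) — not an equilibrium.

(X, Y)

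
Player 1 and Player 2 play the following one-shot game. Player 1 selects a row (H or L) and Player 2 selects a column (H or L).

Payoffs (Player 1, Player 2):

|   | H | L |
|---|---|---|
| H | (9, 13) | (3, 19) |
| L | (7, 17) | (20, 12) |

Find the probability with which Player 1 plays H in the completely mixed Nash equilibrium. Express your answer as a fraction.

Let p be the probability that Player 1 plays H. In a completely mixed equilibrium, Player 2 must be indifferent between H and L.
Player 2's expected payoff from H is 13p + 17(1−p); from L it is 19p + 12(1−p).
Setting these equal: −4p + 17 = 7p + 12, so p = 5/11.

5/11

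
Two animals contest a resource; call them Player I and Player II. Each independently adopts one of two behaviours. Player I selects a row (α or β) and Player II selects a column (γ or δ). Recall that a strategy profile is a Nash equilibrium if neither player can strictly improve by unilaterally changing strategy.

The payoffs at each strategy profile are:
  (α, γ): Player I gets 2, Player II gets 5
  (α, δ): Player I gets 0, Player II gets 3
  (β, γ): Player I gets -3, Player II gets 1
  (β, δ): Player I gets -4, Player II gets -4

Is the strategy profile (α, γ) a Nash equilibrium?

Yes

At (α, γ), Player I earns 2; switching to β would give -3, so Player I has no profitable deviation.
Player II earns 5; switching to δ would give 3, so Player II has no profitable deviation.
Neither player can gain by a unilateral deviation, so this profile is a Nash equilibrium.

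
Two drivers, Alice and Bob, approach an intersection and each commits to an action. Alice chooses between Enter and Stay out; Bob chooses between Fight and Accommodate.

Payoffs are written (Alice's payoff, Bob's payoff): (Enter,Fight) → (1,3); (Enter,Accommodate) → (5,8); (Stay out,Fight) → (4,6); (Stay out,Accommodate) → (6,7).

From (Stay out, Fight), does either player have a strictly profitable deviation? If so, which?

Bob

Alice at (Stay out, Fight) earns 4; deviating to Enter yields 1 — not better.
Bob earns 6; deviating to Accommodate yields 7 — a strict improvement.
Only Bob has a strictly profitable deviation.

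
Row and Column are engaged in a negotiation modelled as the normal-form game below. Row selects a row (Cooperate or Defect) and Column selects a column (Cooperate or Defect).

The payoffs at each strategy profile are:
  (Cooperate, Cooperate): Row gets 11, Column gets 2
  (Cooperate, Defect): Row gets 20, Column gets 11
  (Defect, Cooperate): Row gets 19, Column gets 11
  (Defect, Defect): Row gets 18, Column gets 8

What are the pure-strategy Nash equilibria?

(Cooperate, Cooperate): Row prefers Defect (19 > 11); Column prefers Defect (11 > 2) — not an equilibrium.
(Cooperate, Defect): Row gets 20 ≥ 18 from Defect, and Column gets 11 ≥ 2 from Cooperate — Nash equilibrium.
(Defect, Cooperate): Row gets 19 ≥ 11 from Cooperate, and Column gets 11 ≥ 8 from Defect — Nash equilibrium.
(Defect, Defect): Row prefers Cooperate (20 > 18); Column prefers Cooperate (11 > 8) — not an equilibrium.

(Cooperate, Defect) and (Defect, Cooperate)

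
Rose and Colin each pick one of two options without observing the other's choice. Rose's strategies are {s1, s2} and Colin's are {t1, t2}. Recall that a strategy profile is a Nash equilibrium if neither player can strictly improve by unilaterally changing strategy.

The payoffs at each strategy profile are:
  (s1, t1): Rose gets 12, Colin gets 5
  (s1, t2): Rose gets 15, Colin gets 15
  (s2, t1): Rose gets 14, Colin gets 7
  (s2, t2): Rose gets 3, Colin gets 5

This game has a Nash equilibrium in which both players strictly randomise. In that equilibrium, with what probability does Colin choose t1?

6/7

Let c be the probability that Colin plays t1. In a completely mixed equilibrium, Rose must be indifferent between s1 and s2.
Rose's expected payoff from s1 is 12c + 15(1−c); from s2 it is 14c + 3(1−c).
Setting these equal: −3c + 15 = 11c + 3, so c = 6/7.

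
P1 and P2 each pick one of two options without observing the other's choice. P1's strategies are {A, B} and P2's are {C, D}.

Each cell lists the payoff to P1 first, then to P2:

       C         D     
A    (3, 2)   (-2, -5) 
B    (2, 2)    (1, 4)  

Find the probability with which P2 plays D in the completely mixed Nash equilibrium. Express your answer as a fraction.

1/4

Let q be the probability that P2 plays C. In a completely mixed equilibrium, P1 must be indifferent between A and B.
P1's expected payoff from A is 3q − 2(1−q); from B it is 2q + (1−q).
Setting these equal: 5q − 2 = q + 1, so q = 3/4.
Therefore P2 plays D with probability 1 − 3/4 = 1/4.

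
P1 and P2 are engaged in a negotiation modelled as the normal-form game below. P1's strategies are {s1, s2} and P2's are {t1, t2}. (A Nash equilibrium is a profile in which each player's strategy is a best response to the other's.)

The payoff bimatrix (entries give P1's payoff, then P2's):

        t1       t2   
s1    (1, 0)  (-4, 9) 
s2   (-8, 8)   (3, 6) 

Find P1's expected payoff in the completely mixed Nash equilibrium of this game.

-29/16

First find y, the probability P2 plays t1, from P1's indifference between s1 and s2: y − 4(1−y) = −8y + 3(1−y), giving y = 7/16.
Since P1 is indifferent in equilibrium, P1's expected payoff equals the payoff from either row against (7/16, 9/16). Using s1: (7/16) − 4(9/16) = -29/16.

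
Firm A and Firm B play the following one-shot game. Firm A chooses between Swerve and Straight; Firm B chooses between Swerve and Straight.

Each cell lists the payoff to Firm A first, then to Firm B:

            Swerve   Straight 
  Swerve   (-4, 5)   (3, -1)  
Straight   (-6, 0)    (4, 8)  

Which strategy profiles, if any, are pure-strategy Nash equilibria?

(Swerve, Swerve) and (Straight, Straight)

(Swerve, Swerve): Firm A gets -4 ≥ -6 from Straight, and Firm B gets 5 ≥ -1 from Straight — Nash equilibrium.
(Swerve, Straight): Firm A prefers Straight (4 > 3); Firm B prefers Swerve (5 > -1) — not an equilibrium.
(Straight, Swerve): Firm A prefers Swerve (-4 > -6); Firm B prefers Straight (8 > 0) — not an equilibrium.
(Straight, Straight): Firm A gets 4 ≥ 3 from Swerve, and Firm B gets 8 ≥ 0 from Swerve — Nash equilibrium.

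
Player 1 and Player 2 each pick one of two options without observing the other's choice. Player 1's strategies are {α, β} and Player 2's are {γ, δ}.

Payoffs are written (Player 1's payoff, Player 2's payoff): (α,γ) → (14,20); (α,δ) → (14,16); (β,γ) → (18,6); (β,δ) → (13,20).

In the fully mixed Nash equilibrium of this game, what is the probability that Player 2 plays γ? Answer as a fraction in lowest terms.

Let q be the probability that Player 2 plays γ. In a completely mixed equilibrium, Player 1 must be indifferent between α and β.
Player 1's expected payoff from α is 14q + 14(1−q); from β it is 18q + 13(1−q).
Setting these equal: 14 = 5q + 13, so q = 1/5.

1/5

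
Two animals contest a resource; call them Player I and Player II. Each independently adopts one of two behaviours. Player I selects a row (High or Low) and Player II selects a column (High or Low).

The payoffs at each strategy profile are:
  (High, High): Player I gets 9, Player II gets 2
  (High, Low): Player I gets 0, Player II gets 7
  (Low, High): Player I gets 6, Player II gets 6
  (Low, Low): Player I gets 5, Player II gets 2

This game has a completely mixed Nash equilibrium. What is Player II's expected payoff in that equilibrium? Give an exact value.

First find x, the probability Player I plays High, from Player II's indifference between High and Low: 2x + 6(1−x) = 7x + 2(1−x), giving x = 4/9.
Since Player II is indifferent in equilibrium, Player II's expected payoff equals the payoff from either column against (4/9, 5/9). Using High: 2(4/9) + 6(5/9) = 38/9.

38/9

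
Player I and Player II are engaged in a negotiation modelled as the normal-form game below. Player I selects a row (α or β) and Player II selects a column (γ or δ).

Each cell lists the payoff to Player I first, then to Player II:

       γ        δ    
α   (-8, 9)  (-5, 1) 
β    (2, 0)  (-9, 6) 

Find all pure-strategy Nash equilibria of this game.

none

(α, γ): Player I prefers β (2 > -8) — not an equilibrium.
(α, δ): Player II prefers γ (9 > 1) — not an equilibrium.
(β, γ): Player II prefers δ (6 > 0) — not an equilibrium.
(β, δ): Player I prefers α (-5 > -9) — not an equilibrium.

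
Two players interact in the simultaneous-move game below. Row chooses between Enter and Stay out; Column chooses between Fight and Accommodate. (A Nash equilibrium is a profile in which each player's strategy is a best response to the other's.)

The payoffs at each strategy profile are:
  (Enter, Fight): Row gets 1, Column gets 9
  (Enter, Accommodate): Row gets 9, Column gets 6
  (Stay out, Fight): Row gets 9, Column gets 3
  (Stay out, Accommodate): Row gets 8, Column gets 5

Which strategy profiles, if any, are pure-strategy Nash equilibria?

none

(Enter, Fight): Row prefers Stay out (9 > 1) — not an equilibrium.
(Enter, Accommodate): Column prefers Fight (9 > 6) — not an equilibrium.
(Stay out, Fight): Column prefers Accommodate (5 > 3) — not an equilibrium.
(Stay out, Accommodate): Row prefers Enter (9 > 8) — not an equilibrium.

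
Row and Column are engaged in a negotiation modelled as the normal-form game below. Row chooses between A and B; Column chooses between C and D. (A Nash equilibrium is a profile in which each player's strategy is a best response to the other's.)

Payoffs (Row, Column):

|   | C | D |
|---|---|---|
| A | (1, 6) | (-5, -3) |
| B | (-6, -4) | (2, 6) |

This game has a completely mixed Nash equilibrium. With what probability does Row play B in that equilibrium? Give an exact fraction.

9/19

Let p be the probability that Row plays A. In a completely mixed equilibrium, Column must be indifferent between C and D.
Column's expected payoff from C is 6p − 4(1−p); from D it is −3p + 6(1−p).
Setting these equal: 10p − 4 = −9p + 6, so p = 10/19.
Therefore Row plays B with probability 1 − 10/19 = 9/19.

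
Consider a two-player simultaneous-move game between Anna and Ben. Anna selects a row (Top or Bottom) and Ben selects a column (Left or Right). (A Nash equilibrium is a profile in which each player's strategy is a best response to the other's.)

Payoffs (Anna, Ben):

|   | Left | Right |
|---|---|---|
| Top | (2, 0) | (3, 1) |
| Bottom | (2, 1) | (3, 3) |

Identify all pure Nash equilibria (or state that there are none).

(Top, Right) and (Bottom, Right)

(Top, Left): Ben prefers Right (1 > 0) — not an equilibrium.
(Top, Right): Anna gets 3 ≥ 3 from Bottom, and Ben gets 1 ≥ 0 from Left — Nash equilibrium.
(Bottom, Left): Ben prefers Right (3 > 1) — not an equilibrium.
(Bottom, Right): Anna gets 3 ≥ 3 from Top, and Ben gets 3 ≥ 1 from Left — Nash equilibrium.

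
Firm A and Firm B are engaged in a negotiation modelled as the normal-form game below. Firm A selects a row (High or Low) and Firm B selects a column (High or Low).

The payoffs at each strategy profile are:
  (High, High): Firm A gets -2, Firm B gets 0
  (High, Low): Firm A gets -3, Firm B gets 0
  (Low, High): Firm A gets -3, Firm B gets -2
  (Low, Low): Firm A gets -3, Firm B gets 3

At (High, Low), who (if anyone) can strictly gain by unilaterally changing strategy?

Firm A at (High, Low) earns -3; deviating to Low yields -3 — not better.
Firm B earns 0; deviating to High yields 0 — not better.
Neither player can strictly improve; the profile is a Nash equilibrium.

Neither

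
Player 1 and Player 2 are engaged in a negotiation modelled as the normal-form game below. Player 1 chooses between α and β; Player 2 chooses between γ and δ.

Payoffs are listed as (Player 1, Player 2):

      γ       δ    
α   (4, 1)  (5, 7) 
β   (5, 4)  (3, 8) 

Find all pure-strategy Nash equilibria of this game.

(α, δ)

(α, γ): Player 1 prefers β (5 > 4); Player 2 prefers δ (7 > 1) — not an equilibrium.
(α, δ): Player 1 gets 5 ≥ 3 from β, and Player 2 gets 7 ≥ 1 from γ — Nash equilibrium.
(β, γ): Player 2 prefers δ (8 > 4) — not an equilibrium.
(β, δ): Player 1 prefers α (5 > 3) — not an equilibrium.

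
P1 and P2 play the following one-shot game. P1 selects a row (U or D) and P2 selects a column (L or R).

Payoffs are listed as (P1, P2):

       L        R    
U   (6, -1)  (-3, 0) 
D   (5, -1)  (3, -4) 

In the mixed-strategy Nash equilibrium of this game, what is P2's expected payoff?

-1

First find p, the probability P1 plays U, from P2's indifference between L and R: −p − (1−p) = −4(1−p), giving p = 3/4.
Since P2 is indifferent in equilibrium, P2's expected payoff equals the payoff from either column against (3/4, 1/4). Using L: −(3/4) − (1/4) = -1.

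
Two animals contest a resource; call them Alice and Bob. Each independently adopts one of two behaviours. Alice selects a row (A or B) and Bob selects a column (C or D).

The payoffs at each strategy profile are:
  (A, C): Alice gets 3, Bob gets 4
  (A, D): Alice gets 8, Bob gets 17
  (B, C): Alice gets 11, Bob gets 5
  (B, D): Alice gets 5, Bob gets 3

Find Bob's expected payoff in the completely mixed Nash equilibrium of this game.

73/15

First find x, the probability Alice plays A, from Bob's indifference between C and D: 4x + 5(1−x) = 17x + 3(1−x), giving x = 2/15.
Since Bob is indifferent in equilibrium, Bob's expected payoff equals the payoff from either column against (2/15, 13/15). Using C: 4(2/15) + 5(13/15) = 73/15.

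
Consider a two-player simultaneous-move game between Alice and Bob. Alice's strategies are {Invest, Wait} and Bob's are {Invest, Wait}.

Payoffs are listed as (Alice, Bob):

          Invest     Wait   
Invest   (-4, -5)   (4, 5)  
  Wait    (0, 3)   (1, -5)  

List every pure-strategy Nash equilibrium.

(Invest, Invest): Alice prefers Wait (0 > -4); Bob prefers Wait (5 > -5) — not an equilibrium.
(Invest, Wait): Alice gets 4 ≥ 1 from Wait, and Bob gets 5 ≥ -5 from Invest — Nash equilibrium.
(Wait, Invest): Alice gets 0 ≥ -4 from Invest, and Bob gets 3 ≥ -5 from Wait — Nash equilibrium.
(Wait, Wait): Alice prefers Invest (4 > 1); Bob prefers Invest (3 > -5) — not an equilibrium.

(Invest, Wait) and (Wait, Invest)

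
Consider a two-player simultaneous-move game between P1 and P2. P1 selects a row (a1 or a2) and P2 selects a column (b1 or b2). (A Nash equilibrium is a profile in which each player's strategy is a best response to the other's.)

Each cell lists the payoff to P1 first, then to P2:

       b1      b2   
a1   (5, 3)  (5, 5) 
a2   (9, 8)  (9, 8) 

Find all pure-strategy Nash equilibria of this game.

(a2, b1) and (a2, b2)

(a1, b1): P1 prefers a2 (9 > 5); P2 prefers b2 (5 > 3) — not an equilibrium.
(a1, b2): P1 prefers a2 (9 > 5) — not an equilibrium.
(a2, b1): P1 gets 9 ≥ 5 from a1, and P2 gets 8 ≥ 8 from b2 — Nash equilibrium.
(a2, b2): P1 gets 9 ≥ 5 from a1, and P2 gets 8 ≥ 8 from b1 — Nash equilibrium.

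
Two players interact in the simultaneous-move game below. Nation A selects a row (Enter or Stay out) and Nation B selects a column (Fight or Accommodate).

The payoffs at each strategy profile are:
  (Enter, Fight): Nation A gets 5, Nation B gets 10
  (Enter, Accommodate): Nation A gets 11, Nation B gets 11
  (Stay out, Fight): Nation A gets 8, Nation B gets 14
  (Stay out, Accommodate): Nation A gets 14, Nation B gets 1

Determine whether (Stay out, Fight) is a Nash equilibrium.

At (Stay out, Fight), Nation A earns 8; switching to Enter would give 5, so Nation A has no profitable deviation.
Nation B earns 14; switching to Accommodate would give 1, so Nation B has no profitable deviation.
Neither player can gain by a unilateral deviation, so this profile is a Nash equilibrium.

Yes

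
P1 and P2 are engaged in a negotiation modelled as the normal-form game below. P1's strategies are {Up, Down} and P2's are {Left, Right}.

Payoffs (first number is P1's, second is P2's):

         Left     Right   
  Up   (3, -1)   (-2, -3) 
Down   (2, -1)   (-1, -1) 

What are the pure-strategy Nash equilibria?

(Up, Left) and (Down, Right)

(Up, Left): P1 gets 3 ≥ 2 from Down, and P2 gets -1 ≥ -3 from Right — Nash equilibrium.
(Up, Right): P1 prefers Down (-1 > -2); P2 prefers Left (-1 > -3) — not an equilibrium.
(Down, Left): P1 prefers Up (3 > 2) — not an equilibrium.
(Down, Right): P1 gets -1 ≥ -2 from Up, and P2 gets -1 ≥ -1 from Left — Nash equilibrium.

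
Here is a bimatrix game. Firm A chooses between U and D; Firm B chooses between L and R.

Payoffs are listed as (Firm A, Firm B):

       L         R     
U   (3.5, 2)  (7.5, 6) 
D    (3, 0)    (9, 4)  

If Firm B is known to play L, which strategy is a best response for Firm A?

U

Against L, Firm A earns 3.5 from U and 3 from D.
So U is the best response.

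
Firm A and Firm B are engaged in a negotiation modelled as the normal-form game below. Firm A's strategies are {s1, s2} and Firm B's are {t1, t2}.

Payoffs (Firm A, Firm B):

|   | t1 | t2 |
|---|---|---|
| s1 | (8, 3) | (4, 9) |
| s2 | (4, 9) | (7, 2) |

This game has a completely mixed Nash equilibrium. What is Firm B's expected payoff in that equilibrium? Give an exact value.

First find p, the probability Firm A plays s1, from Firm B's indifference between t1 and t2: 3p + 9(1−p) = 9p + 2(1−p), giving p = 7/13.
Since Firm B is indifferent in equilibrium, Firm B's expected payoff equals the payoff from either column against (7/13, 6/13). Using t1: 3(7/13) + 9(6/13) = 75/13.

75/13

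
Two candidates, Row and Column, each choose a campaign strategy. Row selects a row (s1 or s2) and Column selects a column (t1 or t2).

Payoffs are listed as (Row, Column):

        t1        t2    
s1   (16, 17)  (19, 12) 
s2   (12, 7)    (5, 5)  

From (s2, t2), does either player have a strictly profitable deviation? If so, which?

Both

Row at (s2, t2) earns 5; deviating to s1 yields 19 — a strict improvement.
Column earns 5; deviating to t1 yields 7 — a strict improvement.
Both Row and Column have strictly profitable deviations.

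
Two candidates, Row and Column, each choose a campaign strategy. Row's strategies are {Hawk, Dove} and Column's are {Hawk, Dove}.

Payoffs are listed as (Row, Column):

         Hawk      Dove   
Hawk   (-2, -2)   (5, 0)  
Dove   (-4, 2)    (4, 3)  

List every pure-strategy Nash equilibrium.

(Hawk, Hawk): Column prefers Dove (0 > -2) — not an equilibrium.
(Hawk, Dove): Row gets 5 ≥ 4 from Dove, and Column gets 0 ≥ -2 from Hawk — Nash equilibrium.
(Dove, Hawk): Row prefers Hawk (-2 > -4); Column prefers Dove (3 > 2) — not an equilibrium.
(Dove, Dove): Row prefers Hawk (5 > 4) — not an equilibrium.

(Hawk, Dove)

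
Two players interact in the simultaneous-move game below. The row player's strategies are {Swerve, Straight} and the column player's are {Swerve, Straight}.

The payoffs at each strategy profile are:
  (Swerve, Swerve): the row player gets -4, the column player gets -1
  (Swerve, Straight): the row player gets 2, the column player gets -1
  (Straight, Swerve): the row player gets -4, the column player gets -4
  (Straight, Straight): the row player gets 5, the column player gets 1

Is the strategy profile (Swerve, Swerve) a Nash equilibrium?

At (Swerve, Swerve), the row player earns -4; switching to Straight would give -4, so the row player has no profitable deviation.
The column player earns -1; switching to Straight would give -1, so the column player has no profitable deviation.
Neither player can gain by a unilateral deviation, so this profile is a Nash equilibrium.

Yes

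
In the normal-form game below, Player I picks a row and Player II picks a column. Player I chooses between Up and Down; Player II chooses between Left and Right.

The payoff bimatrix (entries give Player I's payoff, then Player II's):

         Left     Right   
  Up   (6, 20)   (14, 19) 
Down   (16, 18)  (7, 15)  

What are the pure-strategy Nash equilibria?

(Up, Left): Player I prefers Down (16 > 6) — not an equilibrium.
(Up, Right): Player II prefers Left (20 > 19) — not an equilibrium.
(Down, Left): Player I gets 16 ≥ 6 from Up, and Player II gets 18 ≥ 15 from Right — Nash equilibrium.
(Down, Right): Player I prefers Up (14 > 7); Player II prefers Left (18 > 15) — not an equilibrium.

(Down, Left)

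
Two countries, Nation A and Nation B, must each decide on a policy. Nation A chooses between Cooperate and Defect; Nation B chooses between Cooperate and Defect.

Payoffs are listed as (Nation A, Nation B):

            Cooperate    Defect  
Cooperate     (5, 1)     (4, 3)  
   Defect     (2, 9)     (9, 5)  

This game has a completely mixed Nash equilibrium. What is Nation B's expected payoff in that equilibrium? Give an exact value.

First find p, the probability Nation A plays Cooperate, from Nation B's indifference between Cooperate and Defect: p + 9(1−p) = 3p + 5(1−p), giving p = 2/3.
Since Nation B is indifferent in equilibrium, Nation B's expected payoff equals the payoff from either column against (2/3, 1/3). Using Cooperate: (2/3) + 9(1/3) = 11/3.

11/3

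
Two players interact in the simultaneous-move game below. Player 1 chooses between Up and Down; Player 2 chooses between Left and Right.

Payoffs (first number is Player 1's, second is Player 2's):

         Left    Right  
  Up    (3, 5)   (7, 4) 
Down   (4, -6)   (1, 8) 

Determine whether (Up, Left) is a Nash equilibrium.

At (Up, Left), Player 1 earns 3; switching to Down would give 4, so Player 1 would deviate.
Player 2 earns 5; switching to Right would give 4, so Player 2 has no profitable deviation.
Since at least one player can profitably deviate, this is not a Nash equilibrium.

No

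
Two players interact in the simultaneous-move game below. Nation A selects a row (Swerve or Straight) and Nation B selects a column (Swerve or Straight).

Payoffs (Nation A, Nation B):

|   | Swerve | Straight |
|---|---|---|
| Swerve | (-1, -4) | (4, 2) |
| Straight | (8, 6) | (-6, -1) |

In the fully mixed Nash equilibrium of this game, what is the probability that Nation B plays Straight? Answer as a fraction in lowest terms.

Let c be the probability that Nation B plays Swerve. In a completely mixed equilibrium, Nation A must be indifferent between Swerve and Straight.
Nation A's expected payoff from Swerve is −c + 4(1−c); from Straight it is 8c − 6(1−c).
Setting these equal: −5c + 4 = 14c − 6, so c = 10/19.
Therefore Nation B plays Straight with probability 1 − 10/19 = 9/19.

9/19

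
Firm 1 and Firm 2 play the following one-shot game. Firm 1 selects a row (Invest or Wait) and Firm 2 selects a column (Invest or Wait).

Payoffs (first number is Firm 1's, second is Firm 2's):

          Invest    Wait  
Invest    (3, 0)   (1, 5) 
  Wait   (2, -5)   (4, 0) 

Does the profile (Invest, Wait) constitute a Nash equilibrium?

No

At (Invest, Wait), Firm 1 earns 1; switching to Wait would give 4, so Firm 1 would deviate.
Firm 2 earns 5; switching to Invest would give 0, so Firm 2 has no profitable deviation.
Since at least one player can profitably deviate, this is not a Nash equilibrium.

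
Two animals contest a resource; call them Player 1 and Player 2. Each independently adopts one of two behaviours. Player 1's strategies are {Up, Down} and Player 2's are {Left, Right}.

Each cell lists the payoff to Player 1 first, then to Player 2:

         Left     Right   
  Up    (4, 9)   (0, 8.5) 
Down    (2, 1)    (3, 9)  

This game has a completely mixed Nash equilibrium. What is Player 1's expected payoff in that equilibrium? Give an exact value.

First find y, the probability Player 2 plays Left, from Player 1's indifference between Up and Down: 4y = 2y + 3(1−y), giving y = 3/5.
Since Player 1 is indifferent in equilibrium, Player 1's expected payoff equals the payoff from either row against (3/5, 2/5). Using Up: 4(3/5) = 12/5.

12/5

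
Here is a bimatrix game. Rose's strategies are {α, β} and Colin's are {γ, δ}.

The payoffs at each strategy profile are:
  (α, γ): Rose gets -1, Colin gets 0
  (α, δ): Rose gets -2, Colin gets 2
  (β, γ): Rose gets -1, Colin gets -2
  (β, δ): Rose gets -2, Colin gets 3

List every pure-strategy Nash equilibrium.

(α, γ): Colin prefers δ (2 > 0) — not an equilibrium.
(α, δ): Rose gets -2 ≥ -2 from β, and Colin gets 2 ≥ 0 from γ — Nash equilibrium.
(β, γ): Colin prefers δ (3 > -2) — not an equilibrium.
(β, δ): Rose gets -2 ≥ -2 from α, and Colin gets 3 ≥ -2 from γ — Nash equilibrium.

(α, δ) and (β, δ)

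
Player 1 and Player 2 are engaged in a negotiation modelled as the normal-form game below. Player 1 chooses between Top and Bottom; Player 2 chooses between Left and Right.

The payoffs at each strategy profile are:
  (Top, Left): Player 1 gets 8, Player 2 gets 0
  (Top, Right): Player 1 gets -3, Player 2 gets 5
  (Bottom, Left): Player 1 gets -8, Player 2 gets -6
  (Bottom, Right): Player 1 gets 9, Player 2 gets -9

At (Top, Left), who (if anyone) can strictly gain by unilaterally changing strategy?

Player 1 at (Top, Left) earns 8; deviating to Bottom yields -8 — not better.
Player 2 earns 0; deviating to Right yields 5 — a strict improvement.
Only Player 2 has a strictly profitable deviation.

Player 2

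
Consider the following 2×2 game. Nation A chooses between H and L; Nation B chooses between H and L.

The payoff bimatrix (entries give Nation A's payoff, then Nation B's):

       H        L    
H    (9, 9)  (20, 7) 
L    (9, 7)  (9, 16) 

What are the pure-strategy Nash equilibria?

(H, H): Nation A gets 9 ≥ 9 from L, and Nation B gets 9 ≥ 7 from L — Nash equilibrium.
(H, L): Nation B prefers H (9 > 7) — not an equilibrium.
(L, H): Nation B prefers L (16 > 7) — not an equilibrium.
(L, L): Nation A prefers H (20 > 9) — not an equilibrium.

(H, H)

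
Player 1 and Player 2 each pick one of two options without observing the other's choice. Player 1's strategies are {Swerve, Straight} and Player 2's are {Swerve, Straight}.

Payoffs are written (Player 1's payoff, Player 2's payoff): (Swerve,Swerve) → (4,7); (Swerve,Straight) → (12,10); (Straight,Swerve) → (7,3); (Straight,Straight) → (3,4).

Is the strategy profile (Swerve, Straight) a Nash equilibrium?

At (Swerve, Straight), Player 1 earns 12; switching to Straight would give 3, so Player 1 has no profitable deviation.
Player 2 earns 10; switching to Swerve would give 7, so Player 2 has no profitable deviation.
Neither player can gain by a unilateral deviation, so this profile is a Nash equilibrium.

Yes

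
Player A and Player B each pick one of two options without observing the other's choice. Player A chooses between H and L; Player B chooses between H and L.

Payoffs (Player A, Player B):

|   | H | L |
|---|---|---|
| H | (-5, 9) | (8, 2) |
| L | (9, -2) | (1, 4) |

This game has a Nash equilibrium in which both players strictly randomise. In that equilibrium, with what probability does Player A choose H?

6/13

Let x be the probability that Player A plays H. In a completely mixed equilibrium, Player B must be indifferent between H and L.
Player B's expected payoff from H is 9x − 2(1−x); from L it is 2x + 4(1−x).
Setting these equal: 11x − 2 = −2x + 4, so x = 6/13.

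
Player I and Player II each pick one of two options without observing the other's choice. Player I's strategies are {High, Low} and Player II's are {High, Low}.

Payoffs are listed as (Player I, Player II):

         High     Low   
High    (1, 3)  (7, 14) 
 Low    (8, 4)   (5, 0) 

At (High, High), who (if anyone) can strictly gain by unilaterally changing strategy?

Both

Player I at (High, High) earns 1; deviating to Low yields 8 — a strict improvement.
Player II earns 3; deviating to Low yields 14 — a strict improvement.
Both Player I and Player II have strictly profitable deviations.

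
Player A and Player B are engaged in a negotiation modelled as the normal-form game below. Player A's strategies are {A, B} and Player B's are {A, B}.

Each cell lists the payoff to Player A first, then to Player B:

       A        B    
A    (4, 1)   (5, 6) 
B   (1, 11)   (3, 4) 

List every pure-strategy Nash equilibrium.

(A, A): Player B prefers B (6 > 1) — not an equilibrium.
(A, B): Player A gets 5 ≥ 3 from B, and Player B gets 6 ≥ 1 from A — Nash equilibrium.
(B, A): Player A prefers A (4 > 1) — not an equilibrium.
(B, B): Player A prefers A (5 > 3); Player B prefers A (11 > 4) — not an equilibrium.

(A, B)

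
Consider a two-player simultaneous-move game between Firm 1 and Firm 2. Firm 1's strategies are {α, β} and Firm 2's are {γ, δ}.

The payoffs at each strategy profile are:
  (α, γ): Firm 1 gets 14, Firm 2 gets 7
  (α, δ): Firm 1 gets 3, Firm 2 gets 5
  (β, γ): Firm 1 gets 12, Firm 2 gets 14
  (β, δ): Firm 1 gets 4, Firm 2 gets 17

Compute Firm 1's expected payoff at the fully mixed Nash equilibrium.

First find y, the probability Firm 2 plays γ, from Firm 1's indifference between α and β: 14y + 3(1−y) = 12y + 4(1−y), giving y = 1/3.
Since Firm 1 is indifferent in equilibrium, Firm 1's expected payoff equals the payoff from either row against (1/3, 2/3). Using α: 14(1/3) + 3(2/3) = 20/3.

20/3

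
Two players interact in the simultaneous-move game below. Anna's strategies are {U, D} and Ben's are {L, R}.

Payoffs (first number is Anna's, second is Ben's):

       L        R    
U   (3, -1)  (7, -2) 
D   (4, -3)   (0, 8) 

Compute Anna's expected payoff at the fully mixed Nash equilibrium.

7/2

First find q, the probability Ben plays L, from Anna's indifference between U and D: 3q + 7(1−q) = 4q, giving q = 7/8.
Since Anna is indifferent in equilibrium, Anna's expected payoff equals the payoff from either row against (7/8, 1/8). Using U: 3(7/8) + 7(1/8) = 7/2.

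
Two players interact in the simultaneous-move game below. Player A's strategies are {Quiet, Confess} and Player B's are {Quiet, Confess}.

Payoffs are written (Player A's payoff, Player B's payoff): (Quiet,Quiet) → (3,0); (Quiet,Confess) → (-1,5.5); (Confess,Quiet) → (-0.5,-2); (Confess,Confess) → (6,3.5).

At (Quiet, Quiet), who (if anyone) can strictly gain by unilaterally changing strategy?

Player B

Player A at (Quiet, Quiet) earns 3; deviating to Confess yields -0.5 — not better.
Player B earns 0; deviating to Confess yields 5.5 — a strict improvement.
Only Player B has a strictly profitable deviation.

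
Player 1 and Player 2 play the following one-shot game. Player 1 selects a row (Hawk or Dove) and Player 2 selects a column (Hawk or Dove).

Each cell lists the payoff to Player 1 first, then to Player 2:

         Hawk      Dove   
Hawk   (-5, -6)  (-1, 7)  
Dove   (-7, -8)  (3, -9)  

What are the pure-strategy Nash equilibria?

none

(Hawk, Hawk): Player 2 prefers Dove (7 > -6) — not an equilibrium.
(Hawk, Dove): Player 1 prefers Dove (3 > -1) — not an equilibrium.
(Dove, Hawk): Player 1 prefers Hawk (-5 > -7) — not an equilibrium.
(Dove, Dove): Player 2 prefers Hawk (-8 > -9) — not an equilibrium.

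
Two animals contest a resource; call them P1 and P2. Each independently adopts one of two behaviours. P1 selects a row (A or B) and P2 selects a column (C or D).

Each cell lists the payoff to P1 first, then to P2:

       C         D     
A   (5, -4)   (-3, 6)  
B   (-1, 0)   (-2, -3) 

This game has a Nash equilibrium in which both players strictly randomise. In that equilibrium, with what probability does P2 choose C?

Let q be the probability that P2 plays C. In a completely mixed equilibrium, P1 must be indifferent between A and B.
P1's expected payoff from A is 5q − 3(1−q); from B it is −q − 2(1−q).
Setting these equal: 8q − 3 = q − 2, so q = 1/7.

1/7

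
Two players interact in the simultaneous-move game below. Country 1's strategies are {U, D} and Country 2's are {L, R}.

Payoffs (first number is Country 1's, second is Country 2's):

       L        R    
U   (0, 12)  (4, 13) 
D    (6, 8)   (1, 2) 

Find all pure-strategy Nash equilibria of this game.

(U, R) and (D, L)

(U, L): Country 1 prefers D (6 > 0); Country 2 prefers R (13 > 12) — not an equilibrium.
(U, R): Country 1 gets 4 ≥ 1 from D, and Country 2 gets 13 ≥ 12 from L — Nash equilibrium.
(D, L): Country 1 gets 6 ≥ 0 from U, and Country 2 gets 8 ≥ 2 from R — Nash equilibrium.
(D, R): Country 1 prefers U (4 > 1); Country 2 prefers L (8 > 2) — not an equilibrium.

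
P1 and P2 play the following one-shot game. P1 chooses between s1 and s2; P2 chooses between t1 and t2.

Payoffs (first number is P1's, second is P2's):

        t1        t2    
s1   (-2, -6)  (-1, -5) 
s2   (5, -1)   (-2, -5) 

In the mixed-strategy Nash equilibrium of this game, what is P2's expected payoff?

-5

First find x, the probability P1 plays s1, from P2's indifference between t1 and t2: −6x − (1−x) = −5x − 5(1−x), giving x = 4/5.
Since P2 is indifferent in equilibrium, P2's expected payoff equals the payoff from either column against (4/5, 1/5). Using t1: −6(4/5) − (1/5) = -5.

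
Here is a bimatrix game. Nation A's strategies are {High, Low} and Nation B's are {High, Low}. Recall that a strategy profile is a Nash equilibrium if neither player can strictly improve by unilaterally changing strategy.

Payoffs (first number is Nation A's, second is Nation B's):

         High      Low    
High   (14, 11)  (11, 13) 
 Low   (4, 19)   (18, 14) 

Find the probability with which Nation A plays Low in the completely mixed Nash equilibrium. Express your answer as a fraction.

2/7

Let r be the probability that Nation A plays High. In a completely mixed equilibrium, Nation B must be indifferent between High and Low.
Nation B's expected payoff from High is 11r + 19(1−r); from Low it is 13r + 14(1−r).
Setting these equal: −8r + 19 = −r + 14, so r = 5/7.
Therefore Nation A plays Low with probability 1 − 5/7 = 2/7.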